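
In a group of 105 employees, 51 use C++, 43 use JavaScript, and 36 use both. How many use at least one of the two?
|A∪B| = |A| + |B| - |A∩B| = 51 + 43 - 36 = 58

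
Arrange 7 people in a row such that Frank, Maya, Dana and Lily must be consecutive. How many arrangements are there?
Treat the 4 as one block: (7-4+1)! × 4! = 24 × 24 = 576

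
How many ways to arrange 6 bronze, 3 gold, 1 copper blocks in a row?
10! / (6! × 3! × 1!) = 840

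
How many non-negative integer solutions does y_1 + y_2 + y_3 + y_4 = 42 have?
C(42+4-1, 4-1) = C(45, 3) = 14190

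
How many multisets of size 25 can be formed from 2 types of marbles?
C(25+2-1, 2-1) = C(26, 1) = 26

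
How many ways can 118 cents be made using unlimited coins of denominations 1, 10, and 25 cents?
Coefficient of x^118 in 1/(1-x^1) · 1/(1-x^10) · 1/(1-x^25). Case on j = number of 25-cent coins (j = 0..4); remainder r = 118 - 25j is made from {1,10} in ⌊r/10⌋+1 ways. r = 118, 93, 68, 43, 18 → 12 + 10 + 7 + 5 + 2 = 36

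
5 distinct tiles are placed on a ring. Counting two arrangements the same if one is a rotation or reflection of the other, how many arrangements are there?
(5-1)!/2 = 24/2 = 12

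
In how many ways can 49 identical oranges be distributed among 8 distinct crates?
C(49+8-1, 8-1) = C(56, 7) = 231917400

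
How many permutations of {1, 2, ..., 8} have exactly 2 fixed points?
Choose the 2 fixed points C(8,2) = 28, derange the rest: !6 = Σ_{j=0}^{6} (-1)^j·6!/j! = 720 - 720 + 360 - 120 + 30 - 6 + 1 = 265. Product = 28 × 265 = 7420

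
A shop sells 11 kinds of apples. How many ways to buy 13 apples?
C(13+11-1, 11-1) = C(23, 10) = 1144066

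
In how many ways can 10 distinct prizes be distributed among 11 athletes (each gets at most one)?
P(11,10) = 11!/(11-10)! = 39916800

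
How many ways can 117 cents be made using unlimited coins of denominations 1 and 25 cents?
Coefficient of x^117 in 1/(1-x^1) · 1/(1-x^25). Use j coins of 25 for j = 0..⌊117/25⌋ = 4, the rest in 1s: 4 + 1 = 5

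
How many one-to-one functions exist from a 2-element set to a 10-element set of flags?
P(10,2) = 10!/(10-2)! = 90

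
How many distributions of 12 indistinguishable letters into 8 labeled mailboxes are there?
C(12+8-1, 8-1) = C(19, 7) = 50388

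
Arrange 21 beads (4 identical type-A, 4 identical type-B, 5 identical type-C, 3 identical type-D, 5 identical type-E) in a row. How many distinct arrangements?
21! / (4! × 4! × 5! × 3! × 5!) = 1026615189600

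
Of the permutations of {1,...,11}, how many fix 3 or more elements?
Exactly j fixed points: C(11,j)·!(11-j); sum over j ≥ 3 (derangement numbers via !m = (m-1)·(!(m-1) + !(m-2)): !0..!8 = 1, 0, 1, 2, 9, 44, 265, 1854, 14833). Σ_{j=3}^{11} C(11,j)·!(11-j) = C(11,3)·!8 + C(11,4)·!7 + C(11,5)·!6 + C(11,6)·!5 + C(11,7)·!4 + C(11,8)·!3 + C(11,9)·!2 + C(11,10)·!1 + C(11,11)·!0 = 165·14833 + 330·1854 + 462·265 + 462·44 + 330·9 + 165·2 + 55·1 + 11·0 + 1·1 = 3205379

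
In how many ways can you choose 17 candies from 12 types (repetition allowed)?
C(17+12-1, 12-1) = C(28, 11) = 21474180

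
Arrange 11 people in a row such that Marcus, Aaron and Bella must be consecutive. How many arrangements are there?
Treat the 3 as one block: (11-3+1)! × 3! = 362880 × 6 = 2177280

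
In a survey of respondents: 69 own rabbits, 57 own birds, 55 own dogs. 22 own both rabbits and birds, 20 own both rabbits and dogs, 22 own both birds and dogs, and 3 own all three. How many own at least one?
|A∪B∪C| = 69+57+55-22-20-22+3 = 120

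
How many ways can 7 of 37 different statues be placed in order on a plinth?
P(37,7) = 37!/(37-7)! = 51889178880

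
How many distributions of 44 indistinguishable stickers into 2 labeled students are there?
C(44+2-1, 2-1) = C(45, 1) = 45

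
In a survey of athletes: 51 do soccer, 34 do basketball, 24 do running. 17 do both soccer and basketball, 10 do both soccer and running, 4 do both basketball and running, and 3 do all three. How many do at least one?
|A∪B∪C| = 51+34+24-17-10-4+3 = 81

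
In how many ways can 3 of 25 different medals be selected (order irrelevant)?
C(25,3) = 25!/(3!×22!) = 2300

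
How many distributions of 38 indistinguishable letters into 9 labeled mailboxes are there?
C(38+9-1, 9-1) = C(46, 8) = 260932815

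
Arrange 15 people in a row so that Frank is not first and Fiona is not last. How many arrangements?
By inclusion-exclusion: 15! - 2×(15-1)! + (15-2)! = 1307674368000 - 174356582400 + 6227020800 = 1139544806400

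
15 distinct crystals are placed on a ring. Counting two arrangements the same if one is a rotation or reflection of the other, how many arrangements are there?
(15-1)!/2 = 87178291200/2 = 43589145600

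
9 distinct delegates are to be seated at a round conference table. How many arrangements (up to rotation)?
Circular: fix one position, arrange the rest. (9-1)! = 40320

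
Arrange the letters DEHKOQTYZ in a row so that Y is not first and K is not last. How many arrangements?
By inclusion-exclusion: 9! - 2×(9-1)! + (9-2)! = 362880 - 80640 + 5040 = 287280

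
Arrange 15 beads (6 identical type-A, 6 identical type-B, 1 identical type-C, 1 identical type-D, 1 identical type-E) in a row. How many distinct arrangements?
15! / (6! × 6! × 1! × 1! × 1!) = 2522520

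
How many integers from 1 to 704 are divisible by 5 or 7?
⌊704/5⌋ + ⌊704/7⌋ - ⌊704/35⌋ = 140 + 100 - 20 = 220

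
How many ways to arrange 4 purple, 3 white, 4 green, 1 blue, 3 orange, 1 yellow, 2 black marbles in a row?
18! / (4! × 3! × 4! × 1! × 3! × 1! × 2!) = 154378224000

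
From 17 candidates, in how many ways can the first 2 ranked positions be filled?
P(17,2) = 17!/(17-2)! = 272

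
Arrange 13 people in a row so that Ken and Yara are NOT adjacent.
Total - adjacent = 13! - (13-1)!×2 = 6227020800 - 958003200 = 5269017600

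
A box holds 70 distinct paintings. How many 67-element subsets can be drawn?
C(70,67) = 70!/(67!×3!) = 54740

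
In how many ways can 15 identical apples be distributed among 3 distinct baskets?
C(15+3-1, 3-1) = C(17, 2) = 136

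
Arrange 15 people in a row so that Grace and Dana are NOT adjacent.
Total - adjacent = 15! - (15-1)!×2 = 1307674368000 - 174356582400 = 1133317785600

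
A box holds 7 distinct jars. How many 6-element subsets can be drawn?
C(7,6) = 7!/(6!×1!) = 7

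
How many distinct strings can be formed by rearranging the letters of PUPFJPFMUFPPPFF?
15! / (6! × 1! × 1! × 2! × 5!) = 7567560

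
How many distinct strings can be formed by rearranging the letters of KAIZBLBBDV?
10! / (1! × 1! × 1! × 1! × 1! × 3! × 1! × 1!) = 604800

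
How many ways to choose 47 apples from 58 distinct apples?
C(58,47) = 58!/(47!×11!) = 227692286640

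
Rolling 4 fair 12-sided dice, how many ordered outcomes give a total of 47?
Coefficient of x^47 in (x + x² + ... + x^12)^4. By inclusion-exclusion on dice exceeding 12: Σ_j (-1)^j C(4,j)·C(47-1-12j, 3) = C(4,0)·C(46,3) - C(4,1)·C(34,3) + C(4,2)·C(22,3) - C(4,3)·C(10,3) = 1·15180 - 4·5984 + 6·1540 - 4·120 = 4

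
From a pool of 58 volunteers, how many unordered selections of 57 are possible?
C(58,57) = 58!/(57!×1!) = 58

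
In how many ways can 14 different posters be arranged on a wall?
14! = 87178291200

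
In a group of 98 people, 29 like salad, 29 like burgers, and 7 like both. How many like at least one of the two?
|A∪B| = |A| + |B| - |A∩B| = 29 + 29 - 7 = 51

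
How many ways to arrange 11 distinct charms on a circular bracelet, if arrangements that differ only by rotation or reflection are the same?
(11-1)!/2 = 3628800/2 = 1814400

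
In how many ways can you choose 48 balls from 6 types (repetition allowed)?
C(48+6-1, 6-1) = C(53, 5) = 2869685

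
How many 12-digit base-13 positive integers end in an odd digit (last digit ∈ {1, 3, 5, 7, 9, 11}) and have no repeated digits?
Last∈{1,3,5,7,9,11}. Last=0: 0. Last nonzero: 6×11×P(11,10) = 2634508800. Total = 2634508800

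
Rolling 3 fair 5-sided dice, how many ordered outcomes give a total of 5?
Coefficient of x^5 in (x + x² + ... + x^5)^3. By inclusion-exclusion on dice exceeding 5: Σ_j (-1)^j C(3,j)·C(5-1-5j, 2) = C(3,0)·C(4,2) = 1·6 = 6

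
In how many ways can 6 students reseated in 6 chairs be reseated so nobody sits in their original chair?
!6 = Σ_{j=0}^{6} (-1)^j·6!/j! = 720 - 720 + 360 - 120 + 30 - 6 + 1 = 265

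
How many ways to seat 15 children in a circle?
Circular: fix one position, arrange the rest. (15-1)! = 87178291200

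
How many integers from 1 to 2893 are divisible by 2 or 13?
⌊2893/2⌋ + ⌊2893/13⌋ - ⌊2893/26⌋ = 1446 + 222 - 111 = 1557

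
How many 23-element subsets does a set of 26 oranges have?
C(26,23) = 26!/(23!×3!) = 2600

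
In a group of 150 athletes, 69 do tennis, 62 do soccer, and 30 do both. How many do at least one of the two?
|A∪B| = |A| + |B| - |A∩B| = 69 + 62 - 30 = 101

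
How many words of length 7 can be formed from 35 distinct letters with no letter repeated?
P(35,7) = 35!/(35-7)! = 33891580800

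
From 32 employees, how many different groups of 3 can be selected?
C(32,3) = 32!/(3!×29!) = 4960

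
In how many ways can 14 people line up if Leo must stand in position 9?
Fix one position: (14-1)! = 6227020800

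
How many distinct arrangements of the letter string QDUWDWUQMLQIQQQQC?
17! / (2! × 1! × 1! × 1! × 2! × 7! × 2! × 1!) = 8821612800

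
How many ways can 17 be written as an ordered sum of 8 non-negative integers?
C(17+8-1, 8-1) = C(24, 7) = 346104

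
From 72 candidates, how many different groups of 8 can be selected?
C(72,8) = 72!/(8!×64!) = 11969016345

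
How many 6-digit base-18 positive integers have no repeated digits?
First digit: 17 choices (nonzero). Then descending: 17 × 17 × 16 × 15 × 14 × 13 = 12623520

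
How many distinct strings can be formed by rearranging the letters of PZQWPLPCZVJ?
11! / (3! × 1! × 1! × 1! × 1! × 1! × 2! × 1!) = 3326400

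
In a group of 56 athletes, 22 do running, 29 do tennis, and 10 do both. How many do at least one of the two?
|A∪B| = |A| + |B| - |A∩B| = 22 + 29 - 10 = 41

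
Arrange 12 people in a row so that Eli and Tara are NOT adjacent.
Total - adjacent = 12! - (12-1)!×2 = 479001600 - 79833600 = 399168000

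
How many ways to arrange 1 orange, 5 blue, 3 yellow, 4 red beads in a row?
13! / (1! × 5! × 3! × 4!) = 360360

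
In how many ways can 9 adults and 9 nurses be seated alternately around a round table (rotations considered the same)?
Fix one of the adults: (9-1)! ways for the remaining adults, × 9! ways for the nurses = 40320 × 362880 = 14631321600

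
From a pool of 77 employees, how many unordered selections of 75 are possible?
C(77,75) = 77!/(75!×2!) = 2926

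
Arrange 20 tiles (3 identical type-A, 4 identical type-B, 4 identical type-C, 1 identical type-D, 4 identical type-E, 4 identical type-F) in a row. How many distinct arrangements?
20! / (3! × 4! × 4! × 1! × 4! × 4!) = 1222160940000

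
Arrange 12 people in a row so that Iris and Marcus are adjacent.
Treat as block: (12-1)! × 2! = 39916800 × 2 = 79833600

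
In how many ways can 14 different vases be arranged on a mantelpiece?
14! = 87178291200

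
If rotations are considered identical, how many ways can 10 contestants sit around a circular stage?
Circular: fix one position, arrange the rest. (10-1)! = 362880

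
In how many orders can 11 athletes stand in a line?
11! = 39916800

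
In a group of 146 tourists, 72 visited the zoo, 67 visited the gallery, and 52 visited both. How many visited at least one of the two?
|A∪B| = |A| + |B| - |A∩B| = 72 + 67 - 52 = 87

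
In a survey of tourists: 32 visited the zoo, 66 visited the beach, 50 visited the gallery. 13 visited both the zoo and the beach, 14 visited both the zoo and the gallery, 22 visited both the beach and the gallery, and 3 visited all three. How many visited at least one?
|A∪B∪C| = 32+66+50-13-14-22+3 = 102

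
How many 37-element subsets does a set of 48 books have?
C(48,37) = 48!/(37!×11!) = 22595200368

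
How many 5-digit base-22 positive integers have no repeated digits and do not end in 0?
Last digit: 21 nonzero choices. First digit: 20 (nonzero, ≠last). Middle 3: P(20,3) = 6840. Total = 2872800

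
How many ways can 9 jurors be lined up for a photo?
9! = 362880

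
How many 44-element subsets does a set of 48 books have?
C(48,44) = 48!/(44!×4!) = 194580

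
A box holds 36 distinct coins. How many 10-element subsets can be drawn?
C(36,10) = 36!/(10!×26!) = 254186856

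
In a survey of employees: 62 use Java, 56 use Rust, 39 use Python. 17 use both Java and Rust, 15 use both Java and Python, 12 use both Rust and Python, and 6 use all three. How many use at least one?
|A∪B∪C| = 62+56+39-17-15-12+6 = 119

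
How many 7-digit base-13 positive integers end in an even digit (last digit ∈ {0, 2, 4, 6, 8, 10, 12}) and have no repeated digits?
Last∈{0,2,4,6,8,10,12}. Last=0: 665280. Last nonzero: 6×11×P(11,5) = 3659040. Total = 4324320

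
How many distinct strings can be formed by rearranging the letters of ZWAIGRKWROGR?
12! / (1! × 1! × 2! × 2! × 1! × 3! × 1! × 1!) = 19958400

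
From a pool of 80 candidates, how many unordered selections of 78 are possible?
C(80,78) = 80!/(78!×2!) = 3160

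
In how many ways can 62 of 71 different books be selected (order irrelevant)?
C(71,62) = 71!/(62!×9!) = 74473879480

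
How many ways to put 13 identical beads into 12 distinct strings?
C(13+12-1, 12-1) = C(24, 11) = 2496144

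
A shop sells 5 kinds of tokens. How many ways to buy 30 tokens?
C(30+5-1, 5-1) = C(34, 4) = 46376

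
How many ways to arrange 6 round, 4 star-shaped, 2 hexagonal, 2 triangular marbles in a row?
14! / (6! × 4! × 2! × 2!) = 1261260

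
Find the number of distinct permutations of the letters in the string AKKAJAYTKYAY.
12! / (1! × 3! × 4! × 1! × 3!) = 554400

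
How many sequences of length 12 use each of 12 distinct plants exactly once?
12! = 479001600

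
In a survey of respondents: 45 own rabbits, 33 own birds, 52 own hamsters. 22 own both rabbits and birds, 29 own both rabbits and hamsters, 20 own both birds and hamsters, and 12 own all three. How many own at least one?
|A∪B∪C| = 45+33+52-22-29-20+12 = 71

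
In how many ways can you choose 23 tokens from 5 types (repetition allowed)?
C(23+5-1, 5-1) = C(27, 4) = 17550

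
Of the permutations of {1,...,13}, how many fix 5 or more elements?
Exactly j fixed points: C(13,j)·!(13-j); sum over j ≥ 5 (derangement numbers via !m = (m-1)·(!(m-1) + !(m-2)): !0..!8 = 1, 0, 1, 2, 9, 44, 265, 1854, 14833). Σ_{j=5}^{13} C(13,j)·!(13-j) = C(13,5)·!8 + C(13,6)·!7 + C(13,7)·!6 + C(13,8)·!5 + C(13,9)·!4 + C(13,10)·!3 + C(13,11)·!2 + C(13,12)·!1 + C(13,13)·!0 = 1287·14833 + 1716·1854 + 1716·265 + 1287·44 + 715·9 + 286·2 + 78·1 + 13·0 + 1·1 = 22789989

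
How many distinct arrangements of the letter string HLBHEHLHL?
9! / (1! × 4! × 1! × 3!) = 2520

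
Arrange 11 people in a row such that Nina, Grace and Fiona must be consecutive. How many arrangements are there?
Treat the 3 as one block: (11-3+1)! × 3! = 362880 × 6 = 2177280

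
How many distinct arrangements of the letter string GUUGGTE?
7! / (2! × 1! × 1! × 3!) = 420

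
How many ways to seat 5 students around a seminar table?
Circular: fix one position, arrange the rest. (5-1)! = 24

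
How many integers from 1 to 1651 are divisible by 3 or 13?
⌊1651/3⌋ + ⌊1651/13⌋ - ⌊1651/39⌋ = 550 + 127 - 42 = 635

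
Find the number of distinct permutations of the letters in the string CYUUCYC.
7! / (2! × 3! × 2!) = 210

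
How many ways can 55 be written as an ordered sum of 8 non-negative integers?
C(55+8-1, 8-1) = C(62, 7) = 491796152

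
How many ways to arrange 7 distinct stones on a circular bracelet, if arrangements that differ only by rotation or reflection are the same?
(7-1)!/2 = 720/2 = 360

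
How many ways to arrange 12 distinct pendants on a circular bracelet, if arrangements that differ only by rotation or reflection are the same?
(12-1)!/2 = 39916800/2 = 19958400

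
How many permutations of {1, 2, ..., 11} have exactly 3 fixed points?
Choose the 3 fixed points C(11,3) = 165, derange the rest: !8 = Σ_{j=0}^{8} (-1)^j·8!/j! = 40320 - 40320 + 20160 - 6720 + 1680 - 336 + 56 - 8 + 1 = 14833. Product = 165 × 14833 = 2447445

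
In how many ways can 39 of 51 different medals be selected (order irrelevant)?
C(51,39) = 51!/(39!×12!) = 158753389900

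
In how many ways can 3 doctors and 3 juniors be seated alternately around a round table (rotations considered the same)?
Fix one of the doctors: (3-1)! ways for the remaining doctors, × 3! ways for the juniors = 2 × 6 = 12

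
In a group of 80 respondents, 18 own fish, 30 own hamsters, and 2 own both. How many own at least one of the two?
|A∪B| = |A| + |B| - |A∩B| = 18 + 30 - 2 = 46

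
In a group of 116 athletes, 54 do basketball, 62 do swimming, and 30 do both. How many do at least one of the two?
|A∪B| = |A| + |B| - |A∩B| = 54 + 62 - 30 = 86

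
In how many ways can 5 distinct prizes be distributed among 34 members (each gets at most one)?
P(34,5) = 34!/(34-5)! = 33390720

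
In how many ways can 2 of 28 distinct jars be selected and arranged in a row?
P(28,2) = 28!/(28-2)! = 756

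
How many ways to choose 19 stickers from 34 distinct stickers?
C(34,19) = 34!/(19!×15!) = 1855967520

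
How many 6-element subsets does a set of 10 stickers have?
C(10,6) = 10!/(6!×4!) = 210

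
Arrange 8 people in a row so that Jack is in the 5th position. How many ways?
Fix one position: (8-1)! = 5040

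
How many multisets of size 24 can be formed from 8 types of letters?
C(24+8-1, 8-1) = C(31, 7) = 2629575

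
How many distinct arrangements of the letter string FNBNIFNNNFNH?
12! / (6! × 1! × 1! × 1! × 3!) = 110880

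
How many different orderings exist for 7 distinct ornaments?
7! = 5040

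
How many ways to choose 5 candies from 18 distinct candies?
C(18,5) = 18!/(5!×13!) = 8568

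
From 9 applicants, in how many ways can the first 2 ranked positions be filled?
P(9,2) = 9!/(9-2)! = 72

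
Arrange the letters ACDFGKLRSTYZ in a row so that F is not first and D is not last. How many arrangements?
By inclusion-exclusion: 12! - 2×(12-1)! + (12-2)! = 479001600 - 79833600 + 3628800 = 402796800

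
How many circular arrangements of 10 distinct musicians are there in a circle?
Circular: fix one position, arrange the rest. (10-1)! = 362880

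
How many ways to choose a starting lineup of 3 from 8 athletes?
C(8,3) = 8!/(3!×5!) = 56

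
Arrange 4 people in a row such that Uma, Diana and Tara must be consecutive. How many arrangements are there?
Treat the 3 as one block: (4-3+1)! × 3! = 2 × 6 = 12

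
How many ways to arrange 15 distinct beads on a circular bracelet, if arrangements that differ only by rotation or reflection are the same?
(15-1)!/2 = 87178291200/2 = 43589145600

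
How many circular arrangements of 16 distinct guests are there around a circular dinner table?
Circular: fix one position, arrange the rest. (16-1)! = 1307674368000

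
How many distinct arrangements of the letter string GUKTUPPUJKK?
11! / (1! × 1! × 3! × 3! × 2! × 1!) = 554400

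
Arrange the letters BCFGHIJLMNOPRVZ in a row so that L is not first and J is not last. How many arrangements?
By inclusion-exclusion: 15! - 2×(15-1)! + (15-2)! = 1307674368000 - 174356582400 + 6227020800 = 1139544806400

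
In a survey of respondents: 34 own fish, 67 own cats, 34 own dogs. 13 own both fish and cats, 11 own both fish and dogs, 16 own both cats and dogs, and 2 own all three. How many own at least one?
|A∪B∪C| = 34+67+34-13-11-16+2 = 97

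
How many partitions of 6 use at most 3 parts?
By conjugation, equals partitions of 6 into parts ≤ 3. Let r_j(i) = number of partitions of i into parts ≤ j, for i = 0..6. r_1(i) = 1 for all i; r_j(i) = r_{j-1}(i) + r_j(i-j). Rows j = 2..3: ≤2: 1 1 2 2 3 3 4; ≤3: 1 1 2 3 4 5 7. r_3(6) = 7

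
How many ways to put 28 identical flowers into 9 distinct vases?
C(28+9-1, 9-1) = C(36, 8) = 30260340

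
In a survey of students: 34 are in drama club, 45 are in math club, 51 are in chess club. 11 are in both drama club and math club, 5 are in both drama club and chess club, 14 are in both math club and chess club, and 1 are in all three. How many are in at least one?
|A∪B∪C| = 34+45+51-11-5-14+1 = 101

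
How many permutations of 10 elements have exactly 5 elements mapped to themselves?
Choose the 5 fixed points C(10,5) = 252, derange the rest: !5 = Σ_{j=0}^{5} (-1)^j·5!/j! = 120 - 120 + 60 - 20 + 5 - 1 = 44. Product = 252 × 44 = 11088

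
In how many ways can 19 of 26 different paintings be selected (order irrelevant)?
C(26,19) = 26!/(19!×7!) = 657800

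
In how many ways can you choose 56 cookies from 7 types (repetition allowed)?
C(56+7-1, 7-1) = C(62, 6) = 61474519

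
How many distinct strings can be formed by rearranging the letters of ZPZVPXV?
7! / (1! × 2! × 2! × 2!) = 630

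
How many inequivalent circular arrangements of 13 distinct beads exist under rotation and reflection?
(13-1)!/2 = 479001600/2 = 239500800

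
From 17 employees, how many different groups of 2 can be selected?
C(17,2) = 17!/(2!×15!) = 136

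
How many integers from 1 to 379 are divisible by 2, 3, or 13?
⌊379/2⌋+⌊379/3⌋+⌊379/13⌋ - ⌊379/6⌋-⌊379/26⌋-⌊379/39⌋ + ⌊379/78⌋ = 189+126+29 - 63-14-9 + 4 = 262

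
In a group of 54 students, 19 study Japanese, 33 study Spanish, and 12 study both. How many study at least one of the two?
|A∪B| = |A| + |B| - |A∩B| = 19 + 33 - 12 = 40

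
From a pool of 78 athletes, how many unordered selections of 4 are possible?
C(78,4) = 78!/(4!×74!) = 1426425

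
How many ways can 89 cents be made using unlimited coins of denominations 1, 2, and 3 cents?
Coefficient of x^89 in 1/(1-x^1) · 1/(1-x^2) · 1/(1-x^3). Case on j = number of 3-cent coins (j = 0..29); remainder r = 89 - 3j is made from {1,2} in ⌊r/2⌋+1 ways. r = 89, 86, 83, 80, 77, 74, 71, 68, 65, 62, 59, 56, 53, 50, 47, 44, 41, 38, 35, 32, 29, 26, 23, 20, 17, 14, 11, 8, 5, 2 → 45 + 44 + 42 + 41 + 39 + 38 + 36 + 35 + 33 + 32 + 30 + 29 + 27 + 26 + 24 + 23 + 21 + 20 + 18 + 17 + 15 + 14 + 12 + 11 + 9 + 8 + 6 + 5 + 3 + 2 = 705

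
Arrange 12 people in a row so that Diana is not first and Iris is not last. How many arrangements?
By inclusion-exclusion: 12! - 2×(12-1)! + (12-2)! = 479001600 - 79833600 + 3628800 = 402796800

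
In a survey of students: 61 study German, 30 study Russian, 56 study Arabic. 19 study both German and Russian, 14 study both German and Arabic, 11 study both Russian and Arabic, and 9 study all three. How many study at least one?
|A∪B∪C| = 61+30+56-19-14-11+9 = 112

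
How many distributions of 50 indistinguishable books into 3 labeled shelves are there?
C(50+3-1, 3-1) = C(52, 2) = 1326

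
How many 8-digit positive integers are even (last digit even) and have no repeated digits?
Last∈{0,2,4,6,8}. Last=0: 181440. Last nonzero: 4×8×P(8,6) = 645120. Total = 826560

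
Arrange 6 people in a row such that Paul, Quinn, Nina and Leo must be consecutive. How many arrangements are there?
Treat the 4 as one block: (6-4+1)! × 4! = 6 × 24 = 144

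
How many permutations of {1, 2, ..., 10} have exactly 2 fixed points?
Choose the 2 fixed points C(10,2) = 45, derange the rest: !8 = Σ_{j=0}^{8} (-1)^j·8!/j! = 40320 - 40320 + 20160 - 6720 + 1680 - 336 + 56 - 8 + 1 = 14833. Product = 45 × 14833 = 667485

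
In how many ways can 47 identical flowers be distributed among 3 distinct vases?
C(47+3-1, 3-1) = C(49, 2) = 1176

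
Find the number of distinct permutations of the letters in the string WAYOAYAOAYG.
11! / (4! × 1! × 1! × 2! × 3!) = 138600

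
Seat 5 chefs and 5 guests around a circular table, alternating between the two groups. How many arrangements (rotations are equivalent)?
Fix one of the chefs: (5-1)! ways for the remaining chefs, × 5! ways for the guests = 24 × 120 = 2880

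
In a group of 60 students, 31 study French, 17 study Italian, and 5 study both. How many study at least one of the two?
|A∪B| = |A| + |B| - |A∩B| = 31 + 17 - 5 = 43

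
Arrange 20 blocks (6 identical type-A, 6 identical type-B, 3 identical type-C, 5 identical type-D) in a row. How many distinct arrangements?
20! / (6! × 6! × 3! × 5!) = 6518191680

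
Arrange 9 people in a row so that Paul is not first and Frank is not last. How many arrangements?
By inclusion-exclusion: 9! - 2×(9-1)! + (9-2)! = 362880 - 80640 + 5040 = 287280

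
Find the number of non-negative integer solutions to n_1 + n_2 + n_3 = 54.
C(54+3-1, 3-1) = C(56, 2) = 1540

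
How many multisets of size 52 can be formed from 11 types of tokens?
C(52+11-1, 11-1) = C(62, 10) = 107518933731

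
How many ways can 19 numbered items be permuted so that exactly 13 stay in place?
Choose the 13 fixed points C(19,13) = 27132, derange the rest: !6 = Σ_{j=0}^{6} (-1)^j·6!/j! = 720 - 720 + 360 - 120 + 30 - 6 + 1 = 265. Product = 27132 × 265 = 7189980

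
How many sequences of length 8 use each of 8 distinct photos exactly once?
8! = 40320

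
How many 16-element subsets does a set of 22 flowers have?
C(22,16) = 22!/(16!×6!) = 74613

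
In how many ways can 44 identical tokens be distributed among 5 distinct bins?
C(44+5-1, 5-1) = C(48, 4) = 194580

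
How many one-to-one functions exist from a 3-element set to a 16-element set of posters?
P(16,3) = 16!/(16-3)! = 3360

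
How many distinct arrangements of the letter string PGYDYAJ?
7! / (1! × 2! × 1! × 1! × 1! × 1!) = 2520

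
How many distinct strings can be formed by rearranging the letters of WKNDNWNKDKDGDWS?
15! / (4! × 1! × 1! × 3! × 3! × 3!) = 252252000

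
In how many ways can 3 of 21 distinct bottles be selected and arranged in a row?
P(21,3) = 21!/(21-3)! = 7980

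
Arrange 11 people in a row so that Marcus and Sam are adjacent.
Treat as block: (11-1)! × 2! = 3628800 × 2 = 7257600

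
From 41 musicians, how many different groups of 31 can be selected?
C(41,31) = 41!/(31!×10!) = 1121099408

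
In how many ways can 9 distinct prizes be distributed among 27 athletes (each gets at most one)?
P(27,9) = 27!/(27-9)! = 1700755056000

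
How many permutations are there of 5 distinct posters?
5! = 120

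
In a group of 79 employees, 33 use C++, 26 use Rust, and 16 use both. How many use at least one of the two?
|A∪B| = |A| + |B| - |A∩B| = 33 + 26 - 16 = 43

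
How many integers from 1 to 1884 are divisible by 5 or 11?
⌊1884/5⌋ + ⌊1884/11⌋ - ⌊1884/55⌋ = 376 + 171 - 34 = 513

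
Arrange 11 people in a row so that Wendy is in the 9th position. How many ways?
Fix one position: (11-1)! = 3628800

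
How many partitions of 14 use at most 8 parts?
By conjugation, equals partitions of 14 into parts ≤ 8. Let r_j(i) = number of partitions of i into parts ≤ j, for i = 0..14. r_1(i) = 1 for all i; r_j(i) = r_{j-1}(i) + r_j(i-j). Rows j = 2..8: ≤2: 1 1 2 2 3 3 4 4 5 5 6 6 7 7 8; ≤3: 1 1 2 3 4 5 7 8 10 12 14 16 19 21 24; ≤4: 1 1 2 3 5 6 9 11 15 18 23 27 34 39 47; ≤5: 1 1 2 3 5 7 10 13 18 23 30 37 47 57 70; ≤6: 1 1 2 3 5 7 11 14 20 26 35 44 58 71 90; ≤7: 1 1 2 3 5 7 11 15 21 28 38 49 65 82 105; ≤8: 1 1 2 3 5 7 11 15 22 29 40 52 70 89 116. r_8(14) = 116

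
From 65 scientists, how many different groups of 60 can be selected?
C(65,60) = 65!/(60!×5!) = 8259888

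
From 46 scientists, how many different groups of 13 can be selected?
C(46,13) = 46!/(13!×33!) = 101766230790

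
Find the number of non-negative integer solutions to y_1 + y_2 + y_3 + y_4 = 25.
C(25+4-1, 4-1) = C(28, 3) = 3276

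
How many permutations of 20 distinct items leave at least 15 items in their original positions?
Exactly j fixed points: C(20,j)·!(20-j); sum over j ≥ 15 (derangement numbers via !m = (m-1)·(!(m-1) + !(m-2)): !0..!5 = 1, 0, 1, 2, 9, 44). Σ_{j=15}^{20} C(20,j)·!(20-j) = C(20,15)·!5 + C(20,16)·!4 + C(20,17)·!3 + C(20,18)·!2 + C(20,19)·!1 + C(20,20)·!0 = 15504·44 + 4845·9 + 1140·2 + 190·1 + 20·0 + 1·1 = 728252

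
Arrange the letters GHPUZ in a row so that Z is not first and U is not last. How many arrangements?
By inclusion-exclusion: 5! - 2×(5-1)! + (5-2)! = 120 - 48 + 6 = 78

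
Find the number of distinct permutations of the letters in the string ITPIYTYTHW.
10! / (2! × 2! × 1! × 3! × 1! × 1!) = 151200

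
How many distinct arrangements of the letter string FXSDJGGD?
8! / (1! × 1! × 2! × 1! × 2! × 1!) = 10080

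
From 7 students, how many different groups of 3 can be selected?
C(7,3) = 7!/(3!×4!) = 35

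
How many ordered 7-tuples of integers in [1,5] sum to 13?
Coefficient of x^13 in (x + x² + ... + x^5)^7. By inclusion-exclusion on dice exceeding 5: Σ_j (-1)^j C(7,j)·C(13-1-5j, 6) = C(7,0)·C(12,6) - C(7,1)·C(7,6) = 1·924 - 7·7 = 875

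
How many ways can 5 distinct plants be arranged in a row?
5! = 120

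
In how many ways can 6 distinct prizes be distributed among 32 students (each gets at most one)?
P(32,6) = 32!/(32-6)! = 652458240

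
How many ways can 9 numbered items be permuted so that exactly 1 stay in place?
Choose the 1 fixed point C(9,1) = 9, derange the rest: !8 = Σ_{j=0}^{8} (-1)^j·8!/j! = 40320 - 40320 + 20160 - 6720 + 1680 - 336 + 56 - 8 + 1 = 14833. Product = 9 × 14833 = 133497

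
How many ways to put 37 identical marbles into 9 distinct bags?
C(37+9-1, 9-1) = C(45, 8) = 215553195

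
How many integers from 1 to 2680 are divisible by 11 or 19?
⌊2680/11⌋ + ⌊2680/19⌋ - ⌊2680/209⌋ = 243 + 141 - 12 = 372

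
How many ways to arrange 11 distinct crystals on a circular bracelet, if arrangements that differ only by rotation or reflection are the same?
(11-1)!/2 = 3628800/2 = 1814400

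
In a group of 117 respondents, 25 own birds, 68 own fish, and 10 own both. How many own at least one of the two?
|A∪B| = |A| + |B| - |A∩B| = 25 + 68 - 10 = 83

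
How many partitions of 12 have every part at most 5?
Let r_j(i) = number of partitions of i into parts ≤ j, for i = 0..12. r_1(i) = 1 for all i; r_j(i) = r_{j-1}(i) + r_j(i-j). Rows j = 2..5: ≤2: 1 1 2 2 3 3 4 4 5 5 6 6 7; ≤3: 1 1 2 3 4 5 7 8 10 12 14 16 19; ≤4: 1 1 2 3 5 6 9 11 15 18 23 27 34; ≤5: 1 1 2 3 5 7 10 13 18 23 30 37 47. r_5(12) = 47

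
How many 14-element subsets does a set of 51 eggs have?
C(51,14) = 51!/(14!×37!) = 1292706174900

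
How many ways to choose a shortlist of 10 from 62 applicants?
C(62,10) = 62!/(10!×52!) = 107518933731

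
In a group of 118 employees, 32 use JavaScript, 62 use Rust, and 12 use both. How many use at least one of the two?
|A∪B| = |A| + |B| - |A∩B| = 32 + 62 - 12 = 82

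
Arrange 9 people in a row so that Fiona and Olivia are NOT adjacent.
Total - adjacent = 9! - (9-1)!×2 = 362880 - 80640 = 282240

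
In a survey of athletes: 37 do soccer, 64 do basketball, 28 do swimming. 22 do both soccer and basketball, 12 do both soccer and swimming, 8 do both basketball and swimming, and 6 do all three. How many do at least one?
|A∪B∪C| = 37+64+28-22-12-8+6 = 93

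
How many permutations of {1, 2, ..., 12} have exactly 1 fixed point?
Choose the 1 fixed point C(12,1) = 12, derange the rest: !11 = Σ_{j=0}^{11} (-1)^j·11!/j! = 39916800 - 39916800 + 19958400 - 6652800 + 1663200 - 332640 + 55440 - 7920 + 990 - 110 + 11 - 1 = 14684570. Product = 12 × 14684570 = 176214840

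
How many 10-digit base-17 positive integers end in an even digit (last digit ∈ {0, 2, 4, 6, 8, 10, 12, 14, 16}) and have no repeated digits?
Last∈{0,2,4,6,8,10,12,14,16}. Last=0: 4151347200. Last nonzero: 8×15×P(15,8) = 31135104000. Total = 35286451200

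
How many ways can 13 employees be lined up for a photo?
13! = 6227020800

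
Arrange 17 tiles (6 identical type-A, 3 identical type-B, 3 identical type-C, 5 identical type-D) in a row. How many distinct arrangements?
17! / (6! × 3! × 3! × 5!) = 114354240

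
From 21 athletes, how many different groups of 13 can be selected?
C(21,13) = 21!/(13!×8!) = 203490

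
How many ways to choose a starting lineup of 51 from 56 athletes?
C(56,51) = 56!/(51!×5!) = 3819816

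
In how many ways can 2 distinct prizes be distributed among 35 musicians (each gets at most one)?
P(35,2) = 35!/(35-2)! = 1190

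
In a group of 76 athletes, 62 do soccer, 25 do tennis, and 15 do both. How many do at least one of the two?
|A∪B| = |A| + |B| - |A∩B| = 62 + 25 - 15 = 72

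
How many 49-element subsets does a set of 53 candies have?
C(53,49) = 53!/(49!×4!) = 292825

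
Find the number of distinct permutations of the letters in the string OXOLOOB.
7! / (1! × 4! × 1! × 1!) = 210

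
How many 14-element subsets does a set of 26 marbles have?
C(26,14) = 26!/(14!×12!) = 9657700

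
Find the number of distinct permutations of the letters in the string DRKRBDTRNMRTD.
13! / (2! × 3! × 1! × 1! × 1! × 4! × 1!) = 21621600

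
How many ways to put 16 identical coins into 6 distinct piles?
C(16+6-1, 6-1) = C(21, 5) = 20349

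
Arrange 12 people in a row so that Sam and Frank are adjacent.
Treat as block: (12-1)! × 2! = 39916800 × 2 = 79833600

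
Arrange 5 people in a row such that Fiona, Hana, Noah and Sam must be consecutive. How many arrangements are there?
Treat the 4 as one block: (5-4+1)! × 4! = 2 × 24 = 48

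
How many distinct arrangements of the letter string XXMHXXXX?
8! / (1! × 1! × 6!) = 56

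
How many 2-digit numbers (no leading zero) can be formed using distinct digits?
First digit: 9 choices (nonzero). Then descending: 9 × 9 = 81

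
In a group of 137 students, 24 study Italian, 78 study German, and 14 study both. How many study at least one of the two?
|A∪B| = |A| + |B| - |A∩B| = 24 + 78 - 14 = 88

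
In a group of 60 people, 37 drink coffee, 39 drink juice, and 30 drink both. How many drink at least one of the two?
|A∪B| = |A| + |B| - |A∩B| = 37 + 39 - 30 = 46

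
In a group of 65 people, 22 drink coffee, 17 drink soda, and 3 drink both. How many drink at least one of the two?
|A∪B| = |A| + |B| - |A∩B| = 22 + 17 - 3 = 36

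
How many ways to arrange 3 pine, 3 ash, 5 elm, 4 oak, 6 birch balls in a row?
21! / (3! × 3! × 5! × 4! × 6!) = 684410126400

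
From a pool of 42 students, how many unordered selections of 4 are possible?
C(42,4) = 42!/(4!×38!) = 111930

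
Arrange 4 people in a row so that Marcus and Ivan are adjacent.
Treat as block: (4-1)! × 2! = 6 × 2 = 12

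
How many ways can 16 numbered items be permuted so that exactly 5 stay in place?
Choose the 5 fixed points C(16,5) = 4368, derange the rest: !11 = Σ_{j=0}^{11} (-1)^j·11!/j! = 39916800 - 39916800 + 19958400 - 6652800 + 1663200 - 332640 + 55440 - 7920 + 990 - 110 + 11 - 1 = 14684570. Product = 4368 × 14684570 = 64142201760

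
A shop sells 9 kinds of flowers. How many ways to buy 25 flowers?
C(25+9-1, 9-1) = C(33, 8) = 13884156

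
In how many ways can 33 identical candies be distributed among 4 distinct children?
C(33+4-1, 4-1) = C(36, 3) = 7140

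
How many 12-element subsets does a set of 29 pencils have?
C(29,12) = 29!/(12!×17!) = 51895935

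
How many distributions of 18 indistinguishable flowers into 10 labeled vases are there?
C(18+10-1, 10-1) = C(27, 9) = 4686825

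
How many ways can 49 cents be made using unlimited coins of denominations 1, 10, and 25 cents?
Coefficient of x^49 in 1/(1-x^1) · 1/(1-x^10) · 1/(1-x^25). Case on j = number of 25-cent coins (j = 0..1); remainder r = 49 - 25j is made from {1,10} in ⌊r/10⌋+1 ways. r = 49, 24 → 5 + 3 = 8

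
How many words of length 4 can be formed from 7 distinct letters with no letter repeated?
P(7,4) = 7!/(7-4)! = 840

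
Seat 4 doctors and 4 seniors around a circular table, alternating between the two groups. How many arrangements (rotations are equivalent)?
Fix one of the doctors: (4-1)! ways for the remaining doctors, × 4! ways for the seniors = 6 × 24 = 144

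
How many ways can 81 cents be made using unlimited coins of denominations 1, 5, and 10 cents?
Coefficient of x^81 in 1/(1-x^1) · 1/(1-x^5) · 1/(1-x^10). Case on j = number of 10-cent coins (j = 0..8); remainder r = 81 - 10j is made from {1,5} in ⌊r/5⌋+1 ways. r = 81, 71, 61, 51, 41, 31, 21, 11, 1 → 17 + 15 + 13 + 11 + 9 + 7 + 5 + 3 + 1 = 81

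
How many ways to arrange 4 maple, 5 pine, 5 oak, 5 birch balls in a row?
19! / (4! × 5! × 5! × 5!) = 2933186256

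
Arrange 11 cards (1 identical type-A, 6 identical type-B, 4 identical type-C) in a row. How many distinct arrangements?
11! / (1! × 6! × 4!) = 2310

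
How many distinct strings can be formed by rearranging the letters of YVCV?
4! / (2! × 1! × 1!) = 12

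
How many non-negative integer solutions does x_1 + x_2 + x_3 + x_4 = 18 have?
C(18+4-1, 4-1) = C(21, 3) = 1330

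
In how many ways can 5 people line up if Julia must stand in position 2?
Fix one position: (5-1)! = 24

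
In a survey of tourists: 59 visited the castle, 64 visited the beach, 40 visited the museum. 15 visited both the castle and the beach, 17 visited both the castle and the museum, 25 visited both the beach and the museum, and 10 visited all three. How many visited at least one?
|A∪B∪C| = 59+64+40-15-17-25+10 = 116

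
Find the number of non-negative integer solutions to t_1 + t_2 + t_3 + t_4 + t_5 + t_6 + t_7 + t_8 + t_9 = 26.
C(26+9-1, 9-1) = C(34, 8) = 18156204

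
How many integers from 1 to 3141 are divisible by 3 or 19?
⌊3141/3⌋ + ⌊3141/19⌋ - ⌊3141/57⌋ = 1047 + 165 - 55 = 1157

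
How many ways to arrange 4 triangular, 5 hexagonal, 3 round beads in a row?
12! / (4! × 5! × 3!) = 27720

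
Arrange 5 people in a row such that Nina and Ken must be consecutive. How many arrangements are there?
Treat the 2 as one block: (5-2+1)! × 2! = 24 × 2 = 48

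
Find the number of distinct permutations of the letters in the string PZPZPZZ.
7! / (4! × 3!) = 35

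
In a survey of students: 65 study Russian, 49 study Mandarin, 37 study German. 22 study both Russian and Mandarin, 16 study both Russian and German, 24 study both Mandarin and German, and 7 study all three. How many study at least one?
|A∪B∪C| = 65+49+37-22-16-24+7 = 96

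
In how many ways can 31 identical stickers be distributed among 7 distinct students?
C(31+7-1, 7-1) = C(37, 6) = 2324784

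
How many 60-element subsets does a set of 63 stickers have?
C(63,60) = 63!/(60!×3!) = 39711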